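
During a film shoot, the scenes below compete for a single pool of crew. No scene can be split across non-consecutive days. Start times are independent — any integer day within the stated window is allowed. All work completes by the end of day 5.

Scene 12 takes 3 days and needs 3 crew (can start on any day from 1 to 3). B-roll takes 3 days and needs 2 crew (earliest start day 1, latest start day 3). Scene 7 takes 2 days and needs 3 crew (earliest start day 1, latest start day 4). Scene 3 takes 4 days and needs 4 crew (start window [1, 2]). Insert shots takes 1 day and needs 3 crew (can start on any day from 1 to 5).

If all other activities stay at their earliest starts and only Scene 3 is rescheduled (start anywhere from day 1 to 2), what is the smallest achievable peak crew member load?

12

Scene 3@1: d1:15  d2:12  d3:9  d4:4  d5:0 → peak 15
Scene 3@2: d1:11  d2:12  d3:9  d4:4  d5:4 → peak 12
Best is Scene 3@2, peak 12.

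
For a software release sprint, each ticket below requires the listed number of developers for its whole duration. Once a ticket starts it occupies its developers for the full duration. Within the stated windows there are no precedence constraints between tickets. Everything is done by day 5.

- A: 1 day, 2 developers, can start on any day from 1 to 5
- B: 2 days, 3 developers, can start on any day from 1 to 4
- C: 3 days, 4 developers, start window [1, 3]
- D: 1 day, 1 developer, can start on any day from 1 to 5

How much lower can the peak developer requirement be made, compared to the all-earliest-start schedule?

Early-start peak: d1:10  d2:7  d3:4  d4:0  d5:0 ⇒ 10.
Leveled (A@1, B@1, C@3, D@2): d1:5  d2:4  d3:4  d4:4  d5:4 ⇒ 5.
Reduction 10 − 5 = 5.

5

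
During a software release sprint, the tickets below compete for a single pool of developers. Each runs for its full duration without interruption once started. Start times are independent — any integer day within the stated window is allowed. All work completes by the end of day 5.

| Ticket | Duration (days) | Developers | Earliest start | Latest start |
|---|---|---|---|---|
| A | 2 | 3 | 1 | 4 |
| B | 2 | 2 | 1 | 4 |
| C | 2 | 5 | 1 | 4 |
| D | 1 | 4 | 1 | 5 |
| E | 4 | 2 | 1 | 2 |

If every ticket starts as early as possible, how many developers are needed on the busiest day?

Early-start schedule: A@1, B@1, C@1, D@1, E@1.
Load per day: day 1: 16, day 2: 12, day 3: 2, day 4: 2, day 5: 0.
Peak is 16.

16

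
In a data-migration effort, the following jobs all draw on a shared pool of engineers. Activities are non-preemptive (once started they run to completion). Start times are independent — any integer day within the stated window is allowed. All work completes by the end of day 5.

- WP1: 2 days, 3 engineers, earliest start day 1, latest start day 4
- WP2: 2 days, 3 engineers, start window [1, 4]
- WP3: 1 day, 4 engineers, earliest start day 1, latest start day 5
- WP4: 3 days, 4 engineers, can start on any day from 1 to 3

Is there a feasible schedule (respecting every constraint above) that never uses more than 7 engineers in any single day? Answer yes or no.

yes

Schedule WP1@1, WP2@2, WP3@1, WP4@3: d1:7  d2:6  d3:7  d4:4  d5:4 — peak 7 ≤ 7.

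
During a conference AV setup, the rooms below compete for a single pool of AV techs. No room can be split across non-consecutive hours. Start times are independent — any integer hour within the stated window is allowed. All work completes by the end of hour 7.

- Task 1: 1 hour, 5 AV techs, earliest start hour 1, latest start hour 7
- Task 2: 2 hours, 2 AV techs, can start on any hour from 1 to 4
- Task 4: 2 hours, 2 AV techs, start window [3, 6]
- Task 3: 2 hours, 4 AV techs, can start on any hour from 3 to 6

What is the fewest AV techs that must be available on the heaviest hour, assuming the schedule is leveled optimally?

Early-start (Task 1@1, Task 2@1, Task 4@3, Task 3@3) gives peak 7: h1:7  h2:2  h3:6  h4:6  h5:0  h6:0  h7:0.
Shift Task 2→2, Task 3→5.
Schedule Task 1@1, Task 2@2, Task 4@3, Task 3@5: h1:5  h2:2  h3:4  h4:2  h5:4  h6:4  h7:0 — peak 5.

5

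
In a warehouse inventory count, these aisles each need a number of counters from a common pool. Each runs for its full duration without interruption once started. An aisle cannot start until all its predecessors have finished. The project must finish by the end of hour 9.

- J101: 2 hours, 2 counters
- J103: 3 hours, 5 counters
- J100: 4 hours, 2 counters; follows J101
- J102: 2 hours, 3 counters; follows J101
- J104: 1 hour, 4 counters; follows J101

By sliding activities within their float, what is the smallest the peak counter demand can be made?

6

Early-start (J101@1, J103@1, J100@3, J102@3, J104@3) gives peak 14: h1:7  h2:7  h3:14  h4:5  h5:2  h6:2  h7:0  h8:0  h9:0.
Shift J103→3, J100→6, J102→6, J104→8.
Schedule J101@1, J103@3, J100@6, J102@6, J104@8: h1:2  h2:2  h3:5  h4:5  h5:5  h6:5  h7:5  h8:6  h9:2 — peak 6.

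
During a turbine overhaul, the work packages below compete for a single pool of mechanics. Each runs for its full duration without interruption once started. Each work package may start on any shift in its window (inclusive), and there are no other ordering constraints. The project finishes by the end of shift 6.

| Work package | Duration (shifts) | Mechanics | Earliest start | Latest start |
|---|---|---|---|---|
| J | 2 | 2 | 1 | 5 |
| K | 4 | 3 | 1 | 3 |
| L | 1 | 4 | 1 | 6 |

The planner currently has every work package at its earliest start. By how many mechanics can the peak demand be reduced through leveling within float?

4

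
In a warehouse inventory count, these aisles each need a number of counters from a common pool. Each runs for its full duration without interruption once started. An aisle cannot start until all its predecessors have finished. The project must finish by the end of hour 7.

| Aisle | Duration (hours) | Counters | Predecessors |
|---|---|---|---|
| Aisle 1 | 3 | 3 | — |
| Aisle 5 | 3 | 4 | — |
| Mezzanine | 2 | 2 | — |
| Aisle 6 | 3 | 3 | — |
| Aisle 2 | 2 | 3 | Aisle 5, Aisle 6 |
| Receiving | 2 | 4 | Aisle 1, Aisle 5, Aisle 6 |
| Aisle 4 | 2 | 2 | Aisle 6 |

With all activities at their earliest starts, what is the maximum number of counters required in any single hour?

Early-start schedule: Aisle 1@1, Aisle 5@1, Mezzanine@1, Aisle 6@1, Aisle 2@4, Receiving@4, Aisle 4@4.
Load per hour: hour 1: 12, hour 2: 12, hour 3: 10, hour 4: 9, hour 5: 9, hour 6: 0, hour 7: 0.
Peak is 12.

12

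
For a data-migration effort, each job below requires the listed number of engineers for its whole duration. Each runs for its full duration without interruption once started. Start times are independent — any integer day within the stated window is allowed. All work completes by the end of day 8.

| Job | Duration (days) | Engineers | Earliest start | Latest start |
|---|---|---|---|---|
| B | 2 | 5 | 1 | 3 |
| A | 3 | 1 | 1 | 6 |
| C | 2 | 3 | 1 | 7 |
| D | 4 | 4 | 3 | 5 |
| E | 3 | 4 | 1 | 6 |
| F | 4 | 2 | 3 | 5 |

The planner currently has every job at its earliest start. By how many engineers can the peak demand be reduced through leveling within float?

4

Early-start peak: d1:13  d2:13  d3:11  d4:6  d5:6  d6:6  d7:0  d8:0 ⇒ 13.
Leveled (B@1, A@3, C@3, D@4, E@1, F@5): d1:9  d2:9  d3:8  d4:8  d5:7  d6:6  d7:6  d8:2 ⇒ 9.
Reduction 13 − 9 = 4.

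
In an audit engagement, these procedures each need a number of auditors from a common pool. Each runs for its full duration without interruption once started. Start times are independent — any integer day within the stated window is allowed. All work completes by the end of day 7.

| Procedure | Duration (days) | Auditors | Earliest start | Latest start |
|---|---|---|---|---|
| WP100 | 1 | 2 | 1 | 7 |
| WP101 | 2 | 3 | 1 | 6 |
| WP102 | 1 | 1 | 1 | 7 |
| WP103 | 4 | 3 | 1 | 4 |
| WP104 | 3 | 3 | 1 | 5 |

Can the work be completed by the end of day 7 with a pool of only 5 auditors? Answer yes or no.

no

The minimum achievable peak is 6; 5 < 6, so no feasible schedule stays within the cap.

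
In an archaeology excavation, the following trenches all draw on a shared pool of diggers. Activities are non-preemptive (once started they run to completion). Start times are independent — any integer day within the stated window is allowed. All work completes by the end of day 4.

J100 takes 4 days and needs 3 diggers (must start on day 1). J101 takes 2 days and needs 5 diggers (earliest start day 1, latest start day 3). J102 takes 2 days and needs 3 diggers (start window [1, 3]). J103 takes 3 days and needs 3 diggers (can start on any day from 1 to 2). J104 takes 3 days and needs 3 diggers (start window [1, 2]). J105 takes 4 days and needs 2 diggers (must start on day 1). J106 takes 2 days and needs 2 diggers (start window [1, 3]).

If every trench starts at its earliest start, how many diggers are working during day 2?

21

At early start, day 2 has: J100, J101, J102, J103, J104, J105, J106.
Demand: 3 + 5 + 3 + 3 + 3 + 2 + 2 = 21.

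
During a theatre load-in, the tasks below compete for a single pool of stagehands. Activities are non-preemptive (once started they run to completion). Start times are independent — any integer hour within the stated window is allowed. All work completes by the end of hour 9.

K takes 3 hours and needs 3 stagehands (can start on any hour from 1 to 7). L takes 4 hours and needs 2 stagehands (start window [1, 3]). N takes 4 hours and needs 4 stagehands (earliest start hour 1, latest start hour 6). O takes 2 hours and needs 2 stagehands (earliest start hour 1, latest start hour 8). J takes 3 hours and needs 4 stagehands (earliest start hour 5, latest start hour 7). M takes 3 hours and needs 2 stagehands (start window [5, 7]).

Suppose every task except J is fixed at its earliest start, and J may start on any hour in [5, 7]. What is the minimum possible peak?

J@5: h1:11  h2:11  h3:9  h4:6  h5:6  h6:6  h7:6  h8:0  h9:0 → peak 11
J@6: h1:11  h2:11  h3:9  h4:6  h5:2  h6:6  h7:6  h8:4  h9:0 → peak 11
J@7: h1:11  h2:11  h3:9  h4:6  h5:2  h6:2  h7:6  h8:4  h9:4 → peak 11
Best is J@5, peak 11.

11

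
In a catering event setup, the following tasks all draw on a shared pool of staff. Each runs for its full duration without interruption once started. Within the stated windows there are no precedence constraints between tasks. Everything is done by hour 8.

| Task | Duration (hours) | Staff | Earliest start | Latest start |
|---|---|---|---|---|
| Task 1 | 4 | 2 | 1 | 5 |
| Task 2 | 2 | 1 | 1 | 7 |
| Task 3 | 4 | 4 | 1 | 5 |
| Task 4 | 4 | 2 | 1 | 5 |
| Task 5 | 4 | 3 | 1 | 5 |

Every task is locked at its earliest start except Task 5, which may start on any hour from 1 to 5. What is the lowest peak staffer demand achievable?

Task 5@1: h1:12  h2:12  h3:11  h4:11  h5:0  h6:0  h7:0  h8:0 → peak 12
Task 5@2: h1:9  h2:12  h3:11  h4:11  h5:3  h6:0  h7:0  h8:0 → peak 12
Task 5@3: h1:9  h2:9  h3:11  h4:11  h5:3  h6:3  h7:0  h8:0 → peak 11
Task 5@4: h1:9  h2:9  h3:8  h4:11  h5:3  h6:3  h7:3  h8:0 → peak 11
Task 5@5: h1:9  h2:9  h3:8  h4:8  h5:3  h6:3  h7:3  h8:3 → peak 9
Best is Task 5@5, peak 9.

9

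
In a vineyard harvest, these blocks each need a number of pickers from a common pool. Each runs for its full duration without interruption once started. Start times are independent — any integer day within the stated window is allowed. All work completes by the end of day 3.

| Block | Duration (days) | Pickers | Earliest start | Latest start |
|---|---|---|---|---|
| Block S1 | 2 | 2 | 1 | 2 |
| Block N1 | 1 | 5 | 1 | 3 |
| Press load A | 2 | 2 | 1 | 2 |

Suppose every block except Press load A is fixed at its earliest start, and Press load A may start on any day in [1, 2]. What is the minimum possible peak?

Press load A@1: d1:9  d2:4  d3:0 → peak 9
Press load A@2: d1:7  d2:4  d3:2 → peak 7
Best is Press load A@2, peak 7.

7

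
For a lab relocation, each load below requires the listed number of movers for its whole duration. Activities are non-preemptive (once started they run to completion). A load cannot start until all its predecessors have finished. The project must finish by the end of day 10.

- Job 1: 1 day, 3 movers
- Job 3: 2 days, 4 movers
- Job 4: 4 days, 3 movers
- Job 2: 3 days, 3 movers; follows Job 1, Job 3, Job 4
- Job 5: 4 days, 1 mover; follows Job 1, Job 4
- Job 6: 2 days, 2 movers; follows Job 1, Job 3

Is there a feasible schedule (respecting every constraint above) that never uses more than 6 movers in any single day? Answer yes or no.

yes

Schedule Job 1@1, Job 3@5, Job 4@1, Job 2@7, Job 5@5, Job 6@7: d1:6  d2:3  d3:3  d4:3  d5:5  d6:5  d7:6  d8:6  d9:3  d10:0 — peak 6 ≤ 6.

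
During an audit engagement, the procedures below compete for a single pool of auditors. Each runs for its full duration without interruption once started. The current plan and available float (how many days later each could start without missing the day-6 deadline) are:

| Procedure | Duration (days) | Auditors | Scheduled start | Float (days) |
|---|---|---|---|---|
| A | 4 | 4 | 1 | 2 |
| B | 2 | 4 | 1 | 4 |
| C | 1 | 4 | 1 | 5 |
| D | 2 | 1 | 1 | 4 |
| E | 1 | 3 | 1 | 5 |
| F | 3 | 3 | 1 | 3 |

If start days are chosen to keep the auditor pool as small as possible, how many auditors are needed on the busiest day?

Early-start (A@1, B@1, C@1, D@1, E@1, F@1) gives peak 19: d1:19  d2:12  d3:7  d4:4  d5:0  d6:0.
Shift C→3, D→4, E→5, F→4.
Schedule A@1, B@1, C@3, D@4, E@5, F@4: d1:8  d2:8  d3:8  d4:8  d5:7  d6:3 — peak 8.

8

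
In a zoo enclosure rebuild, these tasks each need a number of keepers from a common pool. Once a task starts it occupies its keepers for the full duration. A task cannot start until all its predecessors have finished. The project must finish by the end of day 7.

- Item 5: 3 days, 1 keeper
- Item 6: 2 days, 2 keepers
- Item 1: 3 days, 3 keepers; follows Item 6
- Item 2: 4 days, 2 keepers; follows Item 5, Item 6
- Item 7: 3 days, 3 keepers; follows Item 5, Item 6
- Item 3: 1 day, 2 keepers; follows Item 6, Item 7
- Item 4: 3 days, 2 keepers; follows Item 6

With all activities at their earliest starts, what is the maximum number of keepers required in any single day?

10

Early-start schedule: Item 5@1, Item 6@1, Item 1@3, Item 2@4, Item 7@4, Item 3@7, Item 4@3.
Load per day: day 1: 3, day 2: 3, day 3: 6, day 4: 10, day 5: 10, day 6: 5, day 7: 4.
Peak is 10.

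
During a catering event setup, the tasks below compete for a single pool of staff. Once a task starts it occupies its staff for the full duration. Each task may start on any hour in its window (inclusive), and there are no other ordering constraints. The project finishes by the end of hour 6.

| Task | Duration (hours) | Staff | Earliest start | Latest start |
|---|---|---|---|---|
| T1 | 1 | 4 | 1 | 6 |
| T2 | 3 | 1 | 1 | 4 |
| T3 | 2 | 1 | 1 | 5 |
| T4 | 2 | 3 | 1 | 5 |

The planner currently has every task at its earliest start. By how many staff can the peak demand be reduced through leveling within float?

5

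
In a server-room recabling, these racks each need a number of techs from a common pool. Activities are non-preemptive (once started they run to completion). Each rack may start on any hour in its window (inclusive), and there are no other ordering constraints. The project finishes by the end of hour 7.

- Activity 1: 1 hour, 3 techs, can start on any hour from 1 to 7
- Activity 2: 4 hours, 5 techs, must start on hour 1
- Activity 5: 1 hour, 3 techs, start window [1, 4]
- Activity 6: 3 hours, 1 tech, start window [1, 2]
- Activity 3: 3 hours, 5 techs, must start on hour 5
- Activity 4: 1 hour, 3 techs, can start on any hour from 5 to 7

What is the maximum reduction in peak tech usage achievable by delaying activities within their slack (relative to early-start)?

Early-start peak: h1:12  h2:6  h3:6  h4:5  h5:8  h6:5  h7:5 ⇒ 12.
Leveled (Activity 1@5, Activity 2@1, Activity 5@1, Activity 6@2, Activity 3@5, Activity 4@6): h1:8  h2:6  h3:6  h4:6  h5:8  h6:8  h7:5 ⇒ 8.
Reduction 12 − 8 = 4.

4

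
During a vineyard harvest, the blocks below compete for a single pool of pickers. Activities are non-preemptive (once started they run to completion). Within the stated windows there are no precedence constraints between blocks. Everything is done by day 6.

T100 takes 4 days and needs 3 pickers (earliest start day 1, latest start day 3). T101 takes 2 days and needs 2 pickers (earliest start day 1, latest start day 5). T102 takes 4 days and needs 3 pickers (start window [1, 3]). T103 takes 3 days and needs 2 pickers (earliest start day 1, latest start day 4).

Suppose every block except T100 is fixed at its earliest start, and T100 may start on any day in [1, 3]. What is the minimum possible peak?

T100@1: d1:10  d2:10  d3:8  d4:6  d5:0  d6:0 → peak 10
T100@2: d1:7  d2:10  d3:8  d4:6  d5:3  d6:0 → peak 10
T100@3: d1:7  d2:7  d3:8  d4:6  d5:3  d6:3 → peak 8
Best is T100@3, peak 8.

8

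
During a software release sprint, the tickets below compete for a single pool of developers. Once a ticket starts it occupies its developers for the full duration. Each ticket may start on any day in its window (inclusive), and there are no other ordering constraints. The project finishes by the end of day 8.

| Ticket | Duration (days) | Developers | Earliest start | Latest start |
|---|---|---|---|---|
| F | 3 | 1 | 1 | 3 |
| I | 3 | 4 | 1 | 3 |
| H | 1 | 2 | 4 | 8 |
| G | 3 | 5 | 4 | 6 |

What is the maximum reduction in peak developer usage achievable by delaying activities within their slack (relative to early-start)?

2

Early-start peak: d1:5  d2:5  d3:5  d4:7  d5:5  d6:5  d7:0  d8:0 ⇒ 7.
Leveled (F@1, I@1, H@4, G@5): d1:5  d2:5  d3:5  d4:2  d5:5  d6:5  d7:5  d8:0 ⇒ 5.
Reduction 7 − 5 = 2.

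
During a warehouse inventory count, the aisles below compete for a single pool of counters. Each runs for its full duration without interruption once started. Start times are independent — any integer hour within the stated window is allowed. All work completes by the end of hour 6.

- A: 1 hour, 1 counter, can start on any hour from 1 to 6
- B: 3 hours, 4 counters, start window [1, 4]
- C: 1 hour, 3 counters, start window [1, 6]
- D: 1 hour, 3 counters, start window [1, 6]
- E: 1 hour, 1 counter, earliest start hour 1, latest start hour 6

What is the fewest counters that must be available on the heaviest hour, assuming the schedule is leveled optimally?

4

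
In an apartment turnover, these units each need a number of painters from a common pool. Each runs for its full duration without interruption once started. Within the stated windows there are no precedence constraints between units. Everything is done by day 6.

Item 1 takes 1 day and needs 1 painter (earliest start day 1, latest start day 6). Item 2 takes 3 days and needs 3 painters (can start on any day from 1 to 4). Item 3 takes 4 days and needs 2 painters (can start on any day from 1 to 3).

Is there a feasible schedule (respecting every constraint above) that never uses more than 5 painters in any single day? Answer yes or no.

yes

Schedule Item 1@1, Item 2@1, Item 3@2: d1:4  d2:5  d3:5  d4:2  d5:2  d6:0 — peak 5 ≤ 5.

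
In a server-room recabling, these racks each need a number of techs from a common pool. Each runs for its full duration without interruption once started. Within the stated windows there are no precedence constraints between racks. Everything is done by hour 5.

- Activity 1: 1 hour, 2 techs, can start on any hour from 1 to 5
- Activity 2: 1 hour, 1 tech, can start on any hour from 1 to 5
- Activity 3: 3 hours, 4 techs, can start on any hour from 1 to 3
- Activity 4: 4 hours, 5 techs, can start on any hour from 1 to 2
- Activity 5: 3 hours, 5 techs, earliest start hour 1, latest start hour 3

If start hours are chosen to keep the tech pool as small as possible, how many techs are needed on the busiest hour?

Early-start (Activity 1@1, Activity 2@1, Activity 3@1, Activity 4@1, Activity 5@1) gives peak 17: h1:17  h2:14  h3:14  h4:5  h5:0.
Shift Activity 5→2.
Schedule Activity 1@1, Activity 2@1, Activity 3@1, Activity 4@1, Activity 5@2: h1:12  h2:14  h3:14  h4:10  h5:0 — peak 14.

14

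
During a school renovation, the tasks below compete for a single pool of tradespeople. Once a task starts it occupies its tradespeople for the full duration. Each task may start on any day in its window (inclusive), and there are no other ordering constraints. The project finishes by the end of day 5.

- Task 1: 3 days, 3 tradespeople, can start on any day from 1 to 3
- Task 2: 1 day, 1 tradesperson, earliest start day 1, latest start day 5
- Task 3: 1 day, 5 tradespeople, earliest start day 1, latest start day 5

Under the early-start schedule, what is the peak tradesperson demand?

Early-start schedule: Task 1@1, Task 2@1, Task 3@1.
Load per day: day 1: 9, day 2: 3, day 3: 3, day 4: 0, day 5: 0.
Peak is 9.

9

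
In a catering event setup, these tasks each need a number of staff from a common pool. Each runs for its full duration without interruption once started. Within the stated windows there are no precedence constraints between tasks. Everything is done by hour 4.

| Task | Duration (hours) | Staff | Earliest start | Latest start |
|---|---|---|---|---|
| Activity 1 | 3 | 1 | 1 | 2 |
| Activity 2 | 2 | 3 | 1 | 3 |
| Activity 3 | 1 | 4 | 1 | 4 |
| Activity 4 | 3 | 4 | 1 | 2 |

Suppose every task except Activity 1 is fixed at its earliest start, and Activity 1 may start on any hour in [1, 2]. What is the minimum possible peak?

Activity 1@1: h1:12  h2:8  h3:5  h4:0 → peak 12
Activity 1@2: h1:11  h2:8  h3:5  h4:1 → peak 11
Best is Activity 1@2, peak 11.

11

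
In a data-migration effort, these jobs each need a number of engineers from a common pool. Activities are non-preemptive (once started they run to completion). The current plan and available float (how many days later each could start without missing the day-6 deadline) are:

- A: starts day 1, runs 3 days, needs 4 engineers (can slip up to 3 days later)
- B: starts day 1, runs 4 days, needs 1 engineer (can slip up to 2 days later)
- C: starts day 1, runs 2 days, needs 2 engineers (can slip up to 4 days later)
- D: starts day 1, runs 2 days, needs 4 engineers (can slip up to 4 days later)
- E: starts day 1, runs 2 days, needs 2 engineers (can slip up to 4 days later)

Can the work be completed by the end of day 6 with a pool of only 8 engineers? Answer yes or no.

Schedule A@1, B@1, C@1, D@4, E@3: d1:7  d2:7  d3:7  d4:7  d5:4  d6:0 — peak 7 ≤ 8.

yes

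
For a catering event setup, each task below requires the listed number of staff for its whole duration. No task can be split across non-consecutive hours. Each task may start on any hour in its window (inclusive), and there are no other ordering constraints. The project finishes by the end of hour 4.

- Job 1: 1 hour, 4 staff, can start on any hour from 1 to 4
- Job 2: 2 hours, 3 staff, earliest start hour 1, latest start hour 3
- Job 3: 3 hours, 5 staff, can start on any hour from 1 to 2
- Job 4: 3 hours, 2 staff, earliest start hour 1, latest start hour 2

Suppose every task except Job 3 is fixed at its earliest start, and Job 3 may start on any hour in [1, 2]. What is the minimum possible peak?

Job 3@1: h1:14  h2:10  h3:7  h4:0 → peak 14
Job 3@2: h1:9  h2:10  h3:7  h4:5 → peak 10
Best is Job 3@2, peak 10.

10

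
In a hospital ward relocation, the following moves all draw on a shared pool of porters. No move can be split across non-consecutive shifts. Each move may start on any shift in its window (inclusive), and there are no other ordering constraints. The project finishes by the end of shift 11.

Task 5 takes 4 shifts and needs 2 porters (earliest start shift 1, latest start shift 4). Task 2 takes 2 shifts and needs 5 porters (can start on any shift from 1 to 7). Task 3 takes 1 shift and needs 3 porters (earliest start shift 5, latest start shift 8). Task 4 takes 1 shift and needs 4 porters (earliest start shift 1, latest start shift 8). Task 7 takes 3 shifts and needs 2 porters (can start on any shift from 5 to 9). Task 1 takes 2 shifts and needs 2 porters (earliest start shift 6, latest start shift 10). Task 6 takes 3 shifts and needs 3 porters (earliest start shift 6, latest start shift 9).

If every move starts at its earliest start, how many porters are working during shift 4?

2

At early start, shift 4 has: Task 5.
Demand: 2 = 2.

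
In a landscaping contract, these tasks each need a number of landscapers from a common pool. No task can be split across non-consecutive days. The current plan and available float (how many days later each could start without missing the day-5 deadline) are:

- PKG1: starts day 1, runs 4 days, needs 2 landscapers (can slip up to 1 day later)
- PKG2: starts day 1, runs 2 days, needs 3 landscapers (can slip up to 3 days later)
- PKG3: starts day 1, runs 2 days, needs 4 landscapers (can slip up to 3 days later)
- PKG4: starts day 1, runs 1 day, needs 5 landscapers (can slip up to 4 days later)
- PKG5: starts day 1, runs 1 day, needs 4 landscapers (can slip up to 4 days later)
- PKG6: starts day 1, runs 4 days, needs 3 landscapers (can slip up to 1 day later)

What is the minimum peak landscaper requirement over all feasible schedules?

9

Early-start (PKG1@1, PKG2@1, PKG3@1, PKG4@1, PKG5@1, PKG6@1) gives peak 21: d1:21  d2:12  d3:5  d4:5  d5:0.
Shift PKG3→3, PKG4→5, PKG6→2.
Schedule PKG1@1, PKG2@1, PKG3@3, PKG4@5, PKG5@1, PKG6@2: d1:9  d2:8  d3:9  d4:9  d5:8 — peak 9.
Total landscaper-days = 43 over 5 days ⇒ peak ≥ ⌈43/5⌉ = 9, so 9 is optimal.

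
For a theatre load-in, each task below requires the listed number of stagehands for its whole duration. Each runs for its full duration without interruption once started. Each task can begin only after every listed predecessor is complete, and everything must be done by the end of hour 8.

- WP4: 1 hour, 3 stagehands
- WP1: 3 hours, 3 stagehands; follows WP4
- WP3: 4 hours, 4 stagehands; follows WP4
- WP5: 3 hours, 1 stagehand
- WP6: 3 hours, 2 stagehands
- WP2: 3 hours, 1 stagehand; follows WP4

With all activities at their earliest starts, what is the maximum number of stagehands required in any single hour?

Early-start schedule: WP4@1, WP1@2, WP3@2, WP5@1, WP6@1, WP2@2.
Load per hour: hour 1: 6, hour 2: 11, hour 3: 11, hour 4: 8, hour 5: 4, hour 6: 0, hour 7: 0, hour 8: 0.
Peak is 11.

11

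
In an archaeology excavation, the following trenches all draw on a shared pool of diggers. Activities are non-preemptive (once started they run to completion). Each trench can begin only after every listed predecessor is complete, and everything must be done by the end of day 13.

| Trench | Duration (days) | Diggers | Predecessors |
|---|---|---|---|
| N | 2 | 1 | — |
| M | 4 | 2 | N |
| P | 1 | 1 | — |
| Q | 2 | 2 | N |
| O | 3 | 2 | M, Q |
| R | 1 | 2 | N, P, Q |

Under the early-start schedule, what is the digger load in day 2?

1

At early start, day 2 has: N.
Demand: 1 = 1.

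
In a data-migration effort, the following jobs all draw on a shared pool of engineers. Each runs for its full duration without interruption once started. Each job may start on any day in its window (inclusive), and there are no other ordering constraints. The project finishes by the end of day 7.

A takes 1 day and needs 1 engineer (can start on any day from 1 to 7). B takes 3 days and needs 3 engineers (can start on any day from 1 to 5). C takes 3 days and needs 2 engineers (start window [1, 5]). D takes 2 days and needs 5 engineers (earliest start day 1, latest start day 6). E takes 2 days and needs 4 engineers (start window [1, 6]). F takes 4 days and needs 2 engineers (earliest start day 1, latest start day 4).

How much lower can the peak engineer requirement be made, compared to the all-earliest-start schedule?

10

Early-start peak: d1:17  d2:16  d3:7  d4:2  d5:0  d6:0  d7:0 ⇒ 17.
Leveled (A@1, B@1, C@1, D@4, E@6, F@2): d1:6  d2:7  d3:7  d4:7  d5:7  d6:4  d7:4 ⇒ 7.
Reduction 17 − 7 = 10.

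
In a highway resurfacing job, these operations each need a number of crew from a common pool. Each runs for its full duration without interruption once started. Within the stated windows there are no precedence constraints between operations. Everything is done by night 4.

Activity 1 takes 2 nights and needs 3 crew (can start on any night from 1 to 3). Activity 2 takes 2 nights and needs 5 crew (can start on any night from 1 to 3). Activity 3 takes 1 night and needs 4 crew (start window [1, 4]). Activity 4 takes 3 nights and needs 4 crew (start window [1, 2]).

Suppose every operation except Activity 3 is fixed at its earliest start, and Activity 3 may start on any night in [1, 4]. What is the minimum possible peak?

Activity 3@1: n1:16  n2:12  n3:4  n4:0 → peak 16
Activity 3@2: n1:12  n2:16  n3:4  n4:0 → peak 16
Activity 3@3: n1:12  n2:12  n3:8  n4:0 → peak 12
Activity 3@4: n1:12  n2:12  n3:4  n4:4 → peak 12
Best is Activity 3@3, peak 12.

12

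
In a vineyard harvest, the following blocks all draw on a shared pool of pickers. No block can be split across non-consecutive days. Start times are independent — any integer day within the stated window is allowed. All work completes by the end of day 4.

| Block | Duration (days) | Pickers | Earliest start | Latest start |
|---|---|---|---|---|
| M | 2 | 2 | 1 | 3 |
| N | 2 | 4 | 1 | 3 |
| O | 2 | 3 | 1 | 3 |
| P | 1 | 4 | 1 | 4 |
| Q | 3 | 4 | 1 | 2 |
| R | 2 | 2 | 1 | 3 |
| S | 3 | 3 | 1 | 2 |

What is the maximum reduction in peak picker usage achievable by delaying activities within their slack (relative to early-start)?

9

Early-start peak: d1:22  d2:18  d3:7  d4:0 ⇒ 22.
Leveled (M@1, N@1, O@3, P@1, Q@2, R@3, S@1): d1:13  d2:13  d3:12  d4:9 ⇒ 13.
Reduction 22 − 13 = 9.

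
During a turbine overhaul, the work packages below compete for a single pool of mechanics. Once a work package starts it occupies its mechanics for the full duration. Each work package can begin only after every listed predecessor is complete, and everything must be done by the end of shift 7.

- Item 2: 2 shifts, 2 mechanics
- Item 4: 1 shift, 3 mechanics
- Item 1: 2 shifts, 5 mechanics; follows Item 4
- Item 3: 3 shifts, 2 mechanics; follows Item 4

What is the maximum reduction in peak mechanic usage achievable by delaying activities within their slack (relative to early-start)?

Early-start peak: s1:5  s2:9  s3:7  s4:2  s5:0  s6:0  s7:0 ⇒ 9.
Leveled (Item 2@1, Item 4@1, Item 1@3, Item 3@5): s1:5  s2:2  s3:5  s4:5  s5:2  s6:2  s7:2 ⇒ 5.
Reduction 9 − 5 = 4.

4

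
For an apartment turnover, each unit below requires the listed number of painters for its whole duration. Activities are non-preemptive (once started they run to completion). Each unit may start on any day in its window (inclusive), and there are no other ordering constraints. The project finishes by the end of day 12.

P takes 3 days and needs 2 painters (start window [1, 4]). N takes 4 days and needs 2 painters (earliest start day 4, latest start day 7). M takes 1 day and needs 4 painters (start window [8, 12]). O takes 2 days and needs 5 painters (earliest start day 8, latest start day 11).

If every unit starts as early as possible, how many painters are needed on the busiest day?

9

Early-start schedule: P@1, N@4, M@8, O@8.
Load per day: day 1: 2, day 2: 2, day 3: 2, day 4: 2, day 5: 2, day 6: 2, day 7: 2, day 8: 9, day 9: 5, day 10: 0, day 11: 0, day 12: 0.
Peak is 9.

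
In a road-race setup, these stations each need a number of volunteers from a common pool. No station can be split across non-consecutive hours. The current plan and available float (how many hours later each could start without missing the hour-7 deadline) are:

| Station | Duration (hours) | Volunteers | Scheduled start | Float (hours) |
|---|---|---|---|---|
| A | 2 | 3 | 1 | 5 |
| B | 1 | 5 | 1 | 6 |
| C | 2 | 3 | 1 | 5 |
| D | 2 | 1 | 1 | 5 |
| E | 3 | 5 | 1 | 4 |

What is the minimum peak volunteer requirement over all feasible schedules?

Early-start (A@1, B@1, C@1, D@1, E@1) gives peak 17: h1:17  h2:12  h3:5  h4:0  h5:0  h6:0  h7:0.
Shift B→3, D→3, E→4.
Schedule A@1, B@3, C@1, D@3, E@4: h1:6  h2:6  h3:6  h4:6  h5:5  h6:5  h7:0 — peak 6.

6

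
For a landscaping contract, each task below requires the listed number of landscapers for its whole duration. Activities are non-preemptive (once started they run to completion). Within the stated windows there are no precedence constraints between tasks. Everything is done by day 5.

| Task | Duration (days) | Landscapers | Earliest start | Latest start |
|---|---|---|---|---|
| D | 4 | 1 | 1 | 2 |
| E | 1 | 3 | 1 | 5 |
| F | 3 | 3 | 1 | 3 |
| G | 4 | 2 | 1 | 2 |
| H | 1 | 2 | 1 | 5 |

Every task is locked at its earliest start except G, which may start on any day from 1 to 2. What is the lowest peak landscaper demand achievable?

G@1: d1:11  d2:6  d3:6  d4:3  d5:0 → peak 11
G@2: d1:9  d2:6  d3:6  d4:3  d5:2 → peak 9
Best is G@2, peak 9.

9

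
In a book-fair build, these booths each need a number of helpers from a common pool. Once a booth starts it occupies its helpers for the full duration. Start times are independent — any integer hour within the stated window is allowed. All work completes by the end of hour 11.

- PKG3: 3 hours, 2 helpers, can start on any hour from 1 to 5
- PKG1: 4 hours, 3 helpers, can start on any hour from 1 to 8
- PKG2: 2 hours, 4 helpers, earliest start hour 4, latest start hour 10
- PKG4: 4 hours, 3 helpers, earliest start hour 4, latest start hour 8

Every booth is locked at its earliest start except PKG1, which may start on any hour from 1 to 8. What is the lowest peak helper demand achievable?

7

PKG1@1: h1:5  h2:5  h3:5  h4:10  h5:7  h6:3  h7:3  h8:0  h9:0  h10:0  h11:0 → peak 10
PKG1@2: h1:2  h2:5  h3:5  h4:10  h5:10  h6:3  h7:3  h8:0  h9:0  h10:0  h11:0 → peak 10
PKG1@3: h1:2  h2:2  h3:5  h4:10  h5:10  h6:6  h7:3  h8:0  h9:0  h10:0  h11:0 → peak 10
PKG1@4: h1:2  h2:2  h3:2  h4:10  h5:10  h6:6  h7:6  h8:0  h9:0  h10:0  h11:0 → peak 10
PKG1@5: h1:2  h2:2  h3:2  h4:7  h5:10  h6:6  h7:6  h8:3  h9:0  h10:0  h11:0 → peak 10
PKG1@6: h1:2  h2:2  h3:2  h4:7  h5:7  h6:6  h7:6  h8:3  h9:3  h10:0  h11:0 → peak 7
PKG1@7: h1:2  h2:2  h3:2  h4:7  h5:7  h6:3  h7:6  h8:3  h9:3  h10:3  h11:0 → peak 7
PKG1@8: h1:2  h2:2  h3:2  h4:7  h5:7  h6:3  h7:3  h8:3  h9:3  h10:3  h11:3 → peak 7
Best is PKG1@6, peak 7.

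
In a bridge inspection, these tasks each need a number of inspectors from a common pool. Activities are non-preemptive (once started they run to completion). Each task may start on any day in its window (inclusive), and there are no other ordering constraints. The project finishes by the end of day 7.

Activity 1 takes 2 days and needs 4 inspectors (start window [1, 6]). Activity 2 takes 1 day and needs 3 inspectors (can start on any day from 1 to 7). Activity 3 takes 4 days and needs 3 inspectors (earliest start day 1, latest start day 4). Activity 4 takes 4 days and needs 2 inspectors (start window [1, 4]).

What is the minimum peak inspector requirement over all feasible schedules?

Early-start (Activity 1@1, Activity 2@1, Activity 3@1, Activity 4@1) gives peak 12: d1:12  d2:9  d3:5  d4:5  d5:0  d6:0  d7:0.
Shift Activity 2→3, Activity 3→4, Activity 4→3.
Schedule Activity 1@1, Activity 2@3, Activity 3@4, Activity 4@3: d1:4  d2:4  d3:5  d4:5  d5:5  d6:5  d7:3 — peak 5.
Total inspector-days = 31 over 7 days ⇒ peak ≥ ⌈31/7⌉ = 5, so 5 is optimal.

5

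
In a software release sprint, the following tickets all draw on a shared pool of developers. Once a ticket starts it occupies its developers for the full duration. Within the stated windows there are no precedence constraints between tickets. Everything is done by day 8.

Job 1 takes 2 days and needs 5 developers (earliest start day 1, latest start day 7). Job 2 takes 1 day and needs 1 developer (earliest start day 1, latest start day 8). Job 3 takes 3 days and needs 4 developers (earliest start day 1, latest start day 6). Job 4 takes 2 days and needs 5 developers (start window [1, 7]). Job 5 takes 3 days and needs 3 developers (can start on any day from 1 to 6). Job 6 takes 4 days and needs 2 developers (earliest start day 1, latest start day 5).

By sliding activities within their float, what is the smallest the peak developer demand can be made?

7

Early-start (Job 1@1, Job 2@1, Job 3@1, Job 4@1, Job 5@1, Job 6@1) gives peak 20: d1:20  d2:19  d3:9  d4:2  d5:0  d6:0  d7:0  d8:0.
Shift Job 3→5, Job 4→3, Job 5→6, Job 6→2.
Schedule Job 1@1, Job 2@1, Job 3@5, Job 4@3, Job 5@6, Job 6@2: d1:6  d2:7  d3:7  d4:7  d5:6  d6:7  d7:7  d8:3 — peak 7.
Total developer-days = 50 over 8 days ⇒ peak ≥ ⌈50/8⌉ = 7, so 7 is optimal.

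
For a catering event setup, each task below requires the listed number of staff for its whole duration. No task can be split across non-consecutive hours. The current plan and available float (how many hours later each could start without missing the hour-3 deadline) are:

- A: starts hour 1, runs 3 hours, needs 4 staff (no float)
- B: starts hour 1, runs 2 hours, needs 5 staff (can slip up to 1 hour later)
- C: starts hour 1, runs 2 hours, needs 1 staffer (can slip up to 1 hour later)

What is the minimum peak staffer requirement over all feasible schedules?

10

Schedule A@1, B@1, C@1: h1:10  h2:10  h3:4 — peak 10.
No arrangement of the 4 feasible schedules does better.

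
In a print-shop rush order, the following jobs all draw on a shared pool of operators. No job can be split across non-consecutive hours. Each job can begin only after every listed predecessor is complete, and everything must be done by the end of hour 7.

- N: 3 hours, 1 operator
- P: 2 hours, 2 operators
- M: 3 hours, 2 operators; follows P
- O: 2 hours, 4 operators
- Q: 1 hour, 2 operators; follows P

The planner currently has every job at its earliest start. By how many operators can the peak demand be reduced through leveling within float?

3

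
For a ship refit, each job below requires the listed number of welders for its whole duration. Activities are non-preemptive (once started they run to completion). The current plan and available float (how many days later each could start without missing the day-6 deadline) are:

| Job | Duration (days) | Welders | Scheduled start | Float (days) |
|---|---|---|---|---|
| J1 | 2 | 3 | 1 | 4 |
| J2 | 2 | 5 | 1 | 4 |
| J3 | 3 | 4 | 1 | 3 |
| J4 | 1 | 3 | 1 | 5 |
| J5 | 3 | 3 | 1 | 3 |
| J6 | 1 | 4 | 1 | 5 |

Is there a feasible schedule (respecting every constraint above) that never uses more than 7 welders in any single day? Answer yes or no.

no

Total welder-days = 44; over 6 days the average is 44/6 > 7, so some day must exceed 7.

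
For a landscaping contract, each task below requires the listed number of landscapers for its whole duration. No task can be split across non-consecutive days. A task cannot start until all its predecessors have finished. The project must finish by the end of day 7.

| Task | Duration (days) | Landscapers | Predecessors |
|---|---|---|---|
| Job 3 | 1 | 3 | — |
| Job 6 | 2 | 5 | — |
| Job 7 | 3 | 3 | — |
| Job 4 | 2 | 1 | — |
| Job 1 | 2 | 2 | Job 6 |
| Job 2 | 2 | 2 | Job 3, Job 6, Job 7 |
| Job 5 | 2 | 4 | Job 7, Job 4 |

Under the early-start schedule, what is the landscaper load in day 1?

12

At early start, day 1 has: Job 3, Job 6, Job 7, Job 4.
Demand: 3 + 5 + 3 + 1 = 12.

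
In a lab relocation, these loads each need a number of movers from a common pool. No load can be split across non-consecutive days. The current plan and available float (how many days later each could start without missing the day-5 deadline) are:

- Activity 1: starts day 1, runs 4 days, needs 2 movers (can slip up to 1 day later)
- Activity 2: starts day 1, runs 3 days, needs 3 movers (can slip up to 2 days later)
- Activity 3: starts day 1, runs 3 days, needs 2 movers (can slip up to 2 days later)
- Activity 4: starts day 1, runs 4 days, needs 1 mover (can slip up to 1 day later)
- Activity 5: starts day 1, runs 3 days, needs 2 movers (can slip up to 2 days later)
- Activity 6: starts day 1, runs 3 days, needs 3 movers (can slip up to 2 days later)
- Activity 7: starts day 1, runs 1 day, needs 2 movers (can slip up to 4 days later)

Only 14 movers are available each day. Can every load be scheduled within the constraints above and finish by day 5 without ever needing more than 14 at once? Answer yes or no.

Schedule Activity 1@1, Activity 2@1, Activity 3@1, Activity 4@1, Activity 5@1, Activity 6@1, Activity 7@4: d1:13  d2:13  d3:13  d4:5  d5:0 — peak 13 ≤ 14.

yes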